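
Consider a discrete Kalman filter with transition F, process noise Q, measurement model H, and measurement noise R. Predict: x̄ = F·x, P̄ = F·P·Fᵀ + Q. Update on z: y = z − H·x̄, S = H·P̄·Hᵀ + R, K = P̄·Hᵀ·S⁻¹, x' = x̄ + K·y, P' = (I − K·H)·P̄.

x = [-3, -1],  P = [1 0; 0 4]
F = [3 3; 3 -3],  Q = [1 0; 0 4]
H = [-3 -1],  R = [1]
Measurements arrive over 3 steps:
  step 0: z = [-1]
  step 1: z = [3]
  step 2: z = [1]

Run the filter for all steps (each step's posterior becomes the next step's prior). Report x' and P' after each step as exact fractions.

step 0: x' = [1149/302, -1594/151], P' = [1571/302 -2301/151; -2301/151 6887/151]
step 1: x' = [-113394/15907, 582705/31814], P' = [248224/15907 -1460901/31814; -1460901/31814 4329037/31814]
step 2: x' = [1473630/167399, -119093867/4352374], P' = [11822963/669596 -17407491/334798; -17407491/334798 670485383/4352374]

step 0: x̄ = F·x = [-12, -6]
step 0: P̄ = F·P·Fᵀ + Q = [46 -27; -27 49]
step 0: y = z − H·x̄ = [-43]
step 0: S = H·P̄·Hᵀ + R = [302]
step 0: K = P̄·Hᵀ·S⁻¹ = [-111/302; 16/151]
step 0: x' = x̄ + K·y = [1149/302, -1594/151]
step 0: P' = (I − K·H)·P̄ = [1571/302 -2301/151; -2301/151 6887/151]
step 1: x̄ = F·x = [-6117/302, 13011/302]
step 1: P̄ = F·P·Fᵀ + Q = [55571/302 -109827/302; -109827/302 222149/302]
step 1: y = z − H·x̄ = [-2217/151]
step 1: S = H·P̄·Hᵀ + R = [31814/151]
step 1: K = P̄·Hᵀ·S⁻¹ = [-28443/31814; 26833/15907]
step 1: x' = x̄ + K·y = [-113394/15907, 582705/31814]
step 1: P' = (I − K·H)·P̄ = [248224/15907 -1460901/31814; -1460901/31814 4329037/31814]
step 2: x̄ = F·x = [1067751/31814, -2428479/31814]
step 2: P̄ = F·P·Fᵀ + Q = [17164961/31814 -34493301/31814; -34493301/31814 69852839/31814]
step 2: y = z − H·x̄ = [403294/15907]
step 2: S = H·P̄·Hᵀ + R = [8704748/15907]
step 2: K = P̄·Hᵀ·S⁻¹ = [-653907/669596; 4203383/2176187]
step 2: x' = x̄ + K·y = [1473630/167399, -119093867/4352374]
step 2: P' = (I − K·H)·P̄ = [11822963/669596 -17407491/334798; -17407491/334798 670485383/4352374]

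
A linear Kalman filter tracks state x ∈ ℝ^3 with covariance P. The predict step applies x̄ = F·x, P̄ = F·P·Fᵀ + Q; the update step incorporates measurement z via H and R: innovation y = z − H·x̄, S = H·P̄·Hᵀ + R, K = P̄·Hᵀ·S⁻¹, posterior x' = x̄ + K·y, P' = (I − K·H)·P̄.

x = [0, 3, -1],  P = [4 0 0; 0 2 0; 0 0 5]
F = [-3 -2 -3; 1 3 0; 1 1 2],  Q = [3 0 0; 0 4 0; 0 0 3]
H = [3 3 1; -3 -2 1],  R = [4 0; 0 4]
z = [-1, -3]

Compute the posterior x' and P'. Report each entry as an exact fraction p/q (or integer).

x' = [-13589/32943, 31832/32943, -57002/32943]
P' = [181024/32943 -211624/32943 59728/32943; -211624/32943 257704/32943 -73924/32943; 59728/32943 -73924/32943 70324/32943]

x̄ = F·x = [-3, 9, 1]
P̄ = F·P·Fᵀ + Q = [92 -24 -46; -24 26 10; -46 10 29]
y = z − H·x̄ = [-20, 5]
S = H·P̄·Hᵀ + R = [447 -585; -585 913]
K = P̄·Hᵀ·S⁻¹ = [-8018/32943 -5008/10981; 16079/32943 3795/10981; 6934/32943 3249/10981]
x' = x̄ + K·y = [-13589/32943, 31832/32943, -57002/32943]
P' = (I − K·H)·P̄ = [181024/32943 -211624/32943 59728/32943; -211624/32943 257704/32943 -73924/32943; 59728/32943 -73924/32943 70324/32943]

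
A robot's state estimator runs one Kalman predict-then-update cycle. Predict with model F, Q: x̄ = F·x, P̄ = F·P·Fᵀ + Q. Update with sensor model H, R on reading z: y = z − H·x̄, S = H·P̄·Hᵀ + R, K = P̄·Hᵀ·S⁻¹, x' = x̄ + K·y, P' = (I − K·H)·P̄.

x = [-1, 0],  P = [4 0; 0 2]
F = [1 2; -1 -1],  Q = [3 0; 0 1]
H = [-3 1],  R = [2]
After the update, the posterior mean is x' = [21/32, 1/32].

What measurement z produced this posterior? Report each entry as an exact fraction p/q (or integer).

z = [-2]

x̄ = F·x = [-1, 1]
P̄ = F·P·Fᵀ + Q = [15 -8; -8 7]
S = H·P̄·Hᵀ + R = [192]
K = P̄·Hᵀ·S⁻¹ = [-53/192; 31/192]
x' − x̄ = [53/32, -31/32] = K·y
y = (KᵀK)⁻¹·Kᵀ·(x' − x̄) = [-6]
z = y + H·x̄ = [-6] + [4] = [-2]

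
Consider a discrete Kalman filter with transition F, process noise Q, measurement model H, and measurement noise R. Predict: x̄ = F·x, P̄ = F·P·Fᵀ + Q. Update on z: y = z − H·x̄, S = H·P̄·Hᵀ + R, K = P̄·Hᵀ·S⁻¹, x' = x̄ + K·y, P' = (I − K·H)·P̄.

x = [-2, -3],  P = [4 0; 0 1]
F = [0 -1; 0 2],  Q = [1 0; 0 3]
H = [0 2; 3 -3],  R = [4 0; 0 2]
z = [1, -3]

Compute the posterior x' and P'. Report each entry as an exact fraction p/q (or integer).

x' = [-32/223, 148/223]
P' = [114/223 86/223; 86/223 104/223]

x̄ = F·x = [3, -6]
P̄ = F·P·Fᵀ + Q = [2 -2; -2 7]
y = z − H·x̄ = [13, -30]
S = H·P̄·Hᵀ + R = [32 -54; -54 119]
K = P̄·Hᵀ·S⁻¹ = [43/223 42/223; 52/223 -27/223]
x' = x̄ + K·y = [-32/223, 148/223]
P' = (I − K·H)·P̄ = [114/223 86/223; 86/223 104/223]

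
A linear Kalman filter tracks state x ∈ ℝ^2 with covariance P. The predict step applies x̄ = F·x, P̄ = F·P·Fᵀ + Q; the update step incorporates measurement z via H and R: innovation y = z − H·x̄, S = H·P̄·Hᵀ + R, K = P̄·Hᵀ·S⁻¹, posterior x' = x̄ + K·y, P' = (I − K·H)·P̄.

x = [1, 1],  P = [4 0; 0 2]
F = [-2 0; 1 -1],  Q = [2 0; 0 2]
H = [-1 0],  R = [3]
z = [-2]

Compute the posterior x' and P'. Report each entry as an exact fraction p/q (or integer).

x̄ = F·x = [-2, 0]
P̄ = F·P·Fᵀ + Q = [18 -8; -8 8]
y = z − H·x̄ = [-4]
S = H·P̄·Hᵀ + R = [21]
K = P̄·Hᵀ·S⁻¹ = [-6/7; 8/21]
x' = x̄ + K·y = [10/7, -32/21]
P' = (I − K·H)·P̄ = [18/7 -8/7; -8/7 104/21]

x' = [10/7, -32/21]
P' = [18/7 -8/7; -8/7 104/21]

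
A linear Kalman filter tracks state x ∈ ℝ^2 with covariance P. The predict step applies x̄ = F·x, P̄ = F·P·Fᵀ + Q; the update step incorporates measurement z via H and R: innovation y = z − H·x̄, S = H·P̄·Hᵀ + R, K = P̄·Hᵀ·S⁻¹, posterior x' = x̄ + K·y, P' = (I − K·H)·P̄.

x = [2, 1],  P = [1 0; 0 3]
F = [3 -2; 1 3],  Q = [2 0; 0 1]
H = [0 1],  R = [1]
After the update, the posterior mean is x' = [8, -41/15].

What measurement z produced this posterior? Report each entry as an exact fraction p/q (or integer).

z = [-3]

x̄ = F·x = [4, 5]
P̄ = F·P·Fᵀ + Q = [23 -15; -15 29]
S = H·P̄·Hᵀ + R = [30]
K = P̄·Hᵀ·S⁻¹ = [-1/2; 29/30]
x' − x̄ = [4, -116/15] = K·y
y = (KᵀK)⁻¹·Kᵀ·(x' − x̄) = [-8]
z = y + H·x̄ = [-8] + [5] = [-3]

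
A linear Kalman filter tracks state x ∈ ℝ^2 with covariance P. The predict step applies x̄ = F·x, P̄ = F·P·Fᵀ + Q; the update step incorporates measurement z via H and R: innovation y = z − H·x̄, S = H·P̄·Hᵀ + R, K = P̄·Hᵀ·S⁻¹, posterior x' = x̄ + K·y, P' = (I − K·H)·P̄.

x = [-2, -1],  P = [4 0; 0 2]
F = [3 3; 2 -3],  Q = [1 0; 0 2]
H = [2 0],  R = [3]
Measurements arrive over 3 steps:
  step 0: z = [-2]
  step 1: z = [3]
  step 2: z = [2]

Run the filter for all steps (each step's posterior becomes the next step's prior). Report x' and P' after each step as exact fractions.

step 0: x̄ = F·x = [-9, -1]
step 0: P̄ = F·P·Fᵀ + Q = [55 6; 6 36]
step 0: y = z − H·x̄ = [16]
step 0: S = H·P̄·Hᵀ + R = [223]
step 0: K = P̄·Hᵀ·S⁻¹ = [110/223; 12/223]
step 0: x' = x̄ + K·y = [-247/223, -31/223]
step 0: P' = (I − K·H)·P̄ = [165/223 18/223; 18/223 7884/223]
step 1: x̄ = F·x = [-834/223, -401/223]
step 1: P̄ = F·P·Fᵀ + Q = [72988/223 -70020/223; -70020/223 71846/223]
step 1: y = z − H·x̄ = [2337/223]
step 1: S = H·P̄·Hᵀ + R = [292621/223]
step 1: K = P̄·Hᵀ·S⁻¹ = [145976/292621; -140040/292621]
step 1: x' = x̄ + K·y = [435426/292621, -1993787/292621]
step 1: P' = (I − K·H)·P̄ = [218964/292621 -210060/292621; -210060/292621 6333842/292621]
step 2: x̄ = F·x = [-667869/41803, 6852213/292621]
step 2: P̄ = F·P·Fᵀ + Q = [7926685/41803 -7865802/41803; -7865802/41803 60986396/292621]
step 2: y = z − H·x̄ = [1419344/41803]
step 2: S = H·P̄·Hᵀ + R = [31832149/41803]
step 2: K = P̄·Hᵀ·S⁻¹ = [15853370/31832149; -15731604/31832149]
step 2: x' = x̄ + K·y = [29703133/31832149, 1478859435/222825043]
step 2: P' = (I − K·H)·P̄ = [23780055/31832149 -23597406/31832149; -23597406/31832149 4998313364/222825043]

step 0: x' = [-247/223, -31/223], P' = [165/223 18/223; 18/223 7884/223]
step 1: x' = [435426/292621, -1993787/292621], P' = [218964/292621 -210060/292621; -210060/292621 6333842/292621]
step 2: x' = [29703133/31832149, 1478859435/222825043], P' = [23780055/31832149 -23597406/31832149; -23597406/31832149 4998313364/222825043]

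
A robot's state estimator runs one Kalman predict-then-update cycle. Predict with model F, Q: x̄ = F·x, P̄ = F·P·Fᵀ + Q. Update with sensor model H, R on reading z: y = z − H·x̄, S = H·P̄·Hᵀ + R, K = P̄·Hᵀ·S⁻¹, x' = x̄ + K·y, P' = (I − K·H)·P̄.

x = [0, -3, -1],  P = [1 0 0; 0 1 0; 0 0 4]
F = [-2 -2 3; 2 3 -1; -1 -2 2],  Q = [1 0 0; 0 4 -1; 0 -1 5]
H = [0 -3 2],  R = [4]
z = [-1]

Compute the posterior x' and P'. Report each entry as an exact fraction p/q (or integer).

x' = [-885/167, -269/167, -465/167]
P' = [2223/167 400/167 684/167; 400/167 1112/501 1474/501; 684/167 1474/501 2417/501]

x̄ = F·x = [3, -8, 4]
P̄ = F·P·Fᵀ + Q = [45 -22 30; -22 21 -17; 30 -17 26]
y = z − H·x̄ = [-33]
S = H·P̄·Hᵀ + R = [501]
K = P̄·Hᵀ·S⁻¹ = [42/167; -97/501; 103/501]
x' = x̄ + K·y = [-885/167, -269/167, -465/167]
P' = (I − K·H)·P̄ = [2223/167 400/167 684/167; 400/167 1112/501 1474/501; 684/167 1474/501 2417/501]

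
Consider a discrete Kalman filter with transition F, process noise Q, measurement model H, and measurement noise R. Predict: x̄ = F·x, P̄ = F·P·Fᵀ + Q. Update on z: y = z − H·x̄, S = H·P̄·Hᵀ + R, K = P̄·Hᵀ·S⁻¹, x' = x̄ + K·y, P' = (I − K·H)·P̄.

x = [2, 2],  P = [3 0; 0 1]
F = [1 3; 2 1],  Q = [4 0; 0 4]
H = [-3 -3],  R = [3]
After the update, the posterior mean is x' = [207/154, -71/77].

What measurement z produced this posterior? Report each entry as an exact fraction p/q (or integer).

z = [-1]

x̄ = F·x = [8, 6]
P̄ = F·P·Fᵀ + Q = [16 9; 9 17]
S = H·P̄·Hᵀ + R = [462]
K = P̄·Hᵀ·S⁻¹ = [-25/154; -13/77]
x' − x̄ = [-1025/154, -533/77] = K·y
y = (KᵀK)⁻¹·Kᵀ·(x' − x̄) = [41]
z = y + H·x̄ = [41] + [-42] = [-1]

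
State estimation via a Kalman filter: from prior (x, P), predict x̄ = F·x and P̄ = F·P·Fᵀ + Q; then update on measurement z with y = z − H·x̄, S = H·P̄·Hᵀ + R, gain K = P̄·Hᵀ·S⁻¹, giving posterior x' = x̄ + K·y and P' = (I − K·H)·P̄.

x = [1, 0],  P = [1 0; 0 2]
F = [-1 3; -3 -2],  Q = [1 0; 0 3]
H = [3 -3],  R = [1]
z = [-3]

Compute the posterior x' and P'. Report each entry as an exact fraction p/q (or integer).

x' = [-1306/523, -786/523]
P' = [2891/523 2862/523; 2862/523 2891/523]

x̄ = F·x = [-1, -3]
P̄ = F·P·Fᵀ + Q = [20 -9; -9 20]
y = z − H·x̄ = [-9]
S = H·P̄·Hᵀ + R = [523]
K = P̄·Hᵀ·S⁻¹ = [87/523; -87/523]
x' = x̄ + K·y = [-1306/523, -786/523]
P' = (I − K·H)·P̄ = [2891/523 2862/523; 2862/523 2891/523]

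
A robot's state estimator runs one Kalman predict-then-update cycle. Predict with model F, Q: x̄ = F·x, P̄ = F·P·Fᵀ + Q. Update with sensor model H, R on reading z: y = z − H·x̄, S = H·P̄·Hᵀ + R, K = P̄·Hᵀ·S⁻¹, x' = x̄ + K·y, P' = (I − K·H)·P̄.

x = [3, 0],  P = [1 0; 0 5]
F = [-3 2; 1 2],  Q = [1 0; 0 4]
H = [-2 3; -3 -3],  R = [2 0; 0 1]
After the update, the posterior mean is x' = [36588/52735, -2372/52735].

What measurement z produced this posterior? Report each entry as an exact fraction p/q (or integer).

z = [-2, -2]

x̄ = F·x = [-9, 3]
P̄ = F·P·Fᵀ + Q = [30 17; 17 25]
S = H·P̄·Hᵀ + R = [143 -96; -96 802]
K = P̄·Hᵀ·S⁻¹ = [-10377/52735 -21027/105470; 10393/52735 -7041/52735]
x' − x̄ = [511203/52735, -160577/52735] = K·y
y = (KᵀK)⁻¹·Kᵀ·(x' − x̄) = [-29, -20]
z = y + H·x̄ = [-29, -20] + [27, 18] = [-2, -2]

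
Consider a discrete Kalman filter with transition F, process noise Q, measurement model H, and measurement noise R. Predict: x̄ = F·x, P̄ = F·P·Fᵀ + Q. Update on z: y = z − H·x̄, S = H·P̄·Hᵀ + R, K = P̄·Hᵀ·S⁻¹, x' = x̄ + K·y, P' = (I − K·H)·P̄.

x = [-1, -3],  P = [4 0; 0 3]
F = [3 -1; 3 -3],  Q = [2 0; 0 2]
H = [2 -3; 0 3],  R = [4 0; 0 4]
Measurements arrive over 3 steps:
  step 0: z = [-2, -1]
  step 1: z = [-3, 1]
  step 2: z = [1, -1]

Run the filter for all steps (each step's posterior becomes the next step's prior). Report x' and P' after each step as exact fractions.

step 0: x' = [-12053/6558, -839/2186], P' = [5842/3279 670/1093; 670/1093 470/1093]
step 1: x' = [-230394/188957, 30100/188957], P' = [318004/188957 111510/188957; 111510/188957 78958/188957]
step 2: x' = [-9006639/30703822, -7696101/15351911], P' = [25727047/15351911 9014436/15351911; 9014436/15351911 6394390/15351911]

step 0: x̄ = F·x = [0, 6]
step 0: P̄ = F·P·Fᵀ + Q = [41 45; 45 65]
step 0: y = z − H·x̄ = [16, -19]
step 0: S = H·P̄·Hᵀ + R = [213 -315; -315 589]
step 0: K = P̄·Hᵀ·S⁻¹ = [2827/6558 1005/2186; -35/2186 705/2186]
step 0: x' = x̄ + K·y = [-12053/6558, -839/2186]
step 0: P' = (I − K·H)·P̄ = [5842/3279 670/1093; 670/1093 470/1093]
step 1: x̄ = F·x = [-5607/1093, -4768/1093]
step 1: P̄ = F·P·Fᵀ + Q = [16162/1093 10896/1093; 10896/1093 11882/1093]
step 1: y = z − H·x̄ = [-6369/1093, 15397/1093]
step 1: S = H·P̄·Hᵀ + R = [45206/1093 -41562/1093; -41562/1093 111310/1093]
step 1: K = P̄·Hᵀ·S⁻¹ = [150739/377914 167265/377914; -6927/377914 118437/377914]
step 1: x' = x̄ + K·y = [-230394/188957, 30100/188957]
step 1: P' = (I − K·H)·P̄ = [318004/188957 111510/188957; 111510/188957 78958/188957]
step 2: x̄ = F·x = [-721282/188957, -781482/188957]
step 2: P̄ = F·P·Fᵀ + Q = [2649848/188957 1760790/188957; 1760790/188957 1943392/188957]
step 2: y = z − H·x̄ = [-712925/188957, 2155489/188957]
step 2: S = H·P̄·Hᵀ + R = [7716268/188957 -6925788/188957; -6925788/188957 18246356/188957]
step 2: K = P̄·Hᵀ·S⁻¹ = [12205393/30703822 6760827/15351911; -577149/30703822 9591585/30703822]
step 2: x' = x̄ + K·y = [-9006639/30703822, -7696101/15351911]
step 2: P' = (I − K·H)·P̄ = [25727047/15351911 9014436/15351911; 9014436/15351911 6394390/15351911]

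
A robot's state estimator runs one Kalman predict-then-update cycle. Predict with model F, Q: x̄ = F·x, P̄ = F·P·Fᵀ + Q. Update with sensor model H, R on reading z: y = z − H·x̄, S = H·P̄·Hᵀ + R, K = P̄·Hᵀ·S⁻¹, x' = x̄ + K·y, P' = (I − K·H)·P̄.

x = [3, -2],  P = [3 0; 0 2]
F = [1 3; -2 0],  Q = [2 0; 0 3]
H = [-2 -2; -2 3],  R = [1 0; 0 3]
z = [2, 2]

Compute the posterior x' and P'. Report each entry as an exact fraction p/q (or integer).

x' = [-16003/15757, -1011/15757]
P' = [3279/15757 -936/15757; -936/15757 4989/31514]

x̄ = F·x = [-3, -6]
P̄ = F·P·Fᵀ + Q = [23 -6; -6 15]
y = z − H·x̄ = [-16, 14]
S = H·P̄·Hᵀ + R = [105 14; 14 302]
K = P̄·Hᵀ·S⁻¹ = [-4686/15757 -446/2251; -3117/15757 891/4502]
x' = x̄ + K·y = [-16003/15757, -1011/15757]
P' = (I − K·H)·P̄ = [3279/15757 -936/15757; -936/15757 4989/31514]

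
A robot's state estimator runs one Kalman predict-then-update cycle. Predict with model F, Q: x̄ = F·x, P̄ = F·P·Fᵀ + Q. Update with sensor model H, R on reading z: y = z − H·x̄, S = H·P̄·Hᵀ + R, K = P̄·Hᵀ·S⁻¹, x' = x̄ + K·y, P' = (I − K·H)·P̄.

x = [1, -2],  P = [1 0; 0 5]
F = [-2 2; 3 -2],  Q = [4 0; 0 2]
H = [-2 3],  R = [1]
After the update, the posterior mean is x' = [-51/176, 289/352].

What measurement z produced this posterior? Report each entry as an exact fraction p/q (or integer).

z = [3]

x̄ = F·x = [-6, 7]
P̄ = F·P·Fᵀ + Q = [28 -26; -26 31]
S = H·P̄·Hᵀ + R = [704]
K = P̄·Hᵀ·S⁻¹ = [-67/352; 145/704]
x' − x̄ = [1005/176, -2175/352] = K·y
y = (KᵀK)⁻¹·Kᵀ·(x' − x̄) = [-30]
z = y + H·x̄ = [-30] + [33] = [3]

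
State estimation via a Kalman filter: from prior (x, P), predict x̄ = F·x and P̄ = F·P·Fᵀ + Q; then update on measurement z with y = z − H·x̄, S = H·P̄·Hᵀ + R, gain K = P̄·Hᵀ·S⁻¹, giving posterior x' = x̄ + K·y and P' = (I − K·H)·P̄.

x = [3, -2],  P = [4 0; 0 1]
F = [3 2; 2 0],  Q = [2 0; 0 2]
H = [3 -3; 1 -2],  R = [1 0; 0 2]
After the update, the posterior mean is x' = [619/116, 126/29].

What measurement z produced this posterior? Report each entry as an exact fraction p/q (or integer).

x̄ = F·x = [5, 6]
P̄ = F·P·Fᵀ + Q = [42 24; 24 18]
S = H·P̄·Hᵀ + R = [109 18; 18 20]
K = P̄·Hᵀ·S⁻¹ = [297/464 -813/928; 9/29 -51/58]
x' − x̄ = [39/116, -48/29] = K·y
y = (KᵀK)⁻¹·Kᵀ·(x' − x̄) = [6, 4]
z = y + H·x̄ = [6, 4] + [-3, -7] = [3, -3]

z = [3, -3]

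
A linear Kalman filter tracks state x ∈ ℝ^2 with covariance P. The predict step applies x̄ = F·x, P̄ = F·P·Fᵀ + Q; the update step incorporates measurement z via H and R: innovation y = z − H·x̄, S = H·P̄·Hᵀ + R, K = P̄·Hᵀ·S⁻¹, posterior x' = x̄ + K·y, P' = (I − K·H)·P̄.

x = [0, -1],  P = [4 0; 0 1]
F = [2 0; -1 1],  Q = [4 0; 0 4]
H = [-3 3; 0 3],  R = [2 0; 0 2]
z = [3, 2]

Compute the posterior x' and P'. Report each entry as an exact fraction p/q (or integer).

x' = [-1095/2593, 3085/5186]
P' = [1064/2593 514/2593; 514/2593 531/2593]

x̄ = F·x = [0, -1]
P̄ = F·P·Fᵀ + Q = [20 -8; -8 9]
y = z − H·x̄ = [6, 5]
S = H·P̄·Hᵀ + R = [407 153; 153 83]
K = P̄·Hᵀ·S⁻¹ = [-825/2593 771/2593; 51/5186 1593/5186]
x' = x̄ + K·y = [-1095/2593, 3085/5186]
P' = (I − K·H)·P̄ = [1064/2593 514/2593; 514/2593 531/2593]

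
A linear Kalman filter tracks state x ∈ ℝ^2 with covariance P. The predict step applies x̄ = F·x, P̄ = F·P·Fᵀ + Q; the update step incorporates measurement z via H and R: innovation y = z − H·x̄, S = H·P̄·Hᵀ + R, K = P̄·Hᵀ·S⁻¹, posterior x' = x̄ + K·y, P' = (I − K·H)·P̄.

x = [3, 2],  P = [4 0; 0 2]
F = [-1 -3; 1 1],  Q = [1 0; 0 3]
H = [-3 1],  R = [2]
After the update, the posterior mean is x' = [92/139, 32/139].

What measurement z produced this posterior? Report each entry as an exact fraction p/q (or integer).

x̄ = F·x = [-9, 5]
P̄ = F·P·Fᵀ + Q = [23 -10; -10 9]
S = H·P̄·Hᵀ + R = [278]
K = P̄·Hᵀ·S⁻¹ = [-79/278; 39/278]
x' − x̄ = [1343/139, -663/139] = K·y
y = (KᵀK)⁻¹·Kᵀ·(x' − x̄) = [-34]
z = y + H·x̄ = [-34] + [32] = [-2]

z = [-2]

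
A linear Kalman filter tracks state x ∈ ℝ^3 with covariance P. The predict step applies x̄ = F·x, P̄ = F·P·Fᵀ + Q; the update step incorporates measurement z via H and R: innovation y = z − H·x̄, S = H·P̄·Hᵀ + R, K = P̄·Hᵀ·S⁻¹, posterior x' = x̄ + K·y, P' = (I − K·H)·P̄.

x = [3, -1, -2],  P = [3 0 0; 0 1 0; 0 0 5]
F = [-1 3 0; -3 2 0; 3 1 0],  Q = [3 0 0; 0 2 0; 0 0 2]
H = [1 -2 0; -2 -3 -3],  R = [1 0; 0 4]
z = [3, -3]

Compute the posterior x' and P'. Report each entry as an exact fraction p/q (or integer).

x̄ = F·x = [-6, -11, 8]
P̄ = F·P·Fᵀ + Q = [15 15 -6; 15 33 -25; -6 -25 30]
y = z − H·x̄ = [-13, -24]
S = H·P̄·Hᵀ + R = [88 51; 51 289]
K = P̄·Hᵀ·S⁻¹ = [-84/1343 -4251/22831; -705/1343 -2151/22831; 757/1343 -2508/22831]
x' = x̄ + K·y = [-16398/22831, -43712/22831, 75543/22831]
P' = (I − K·H)·P̄ = [78738/22831 40083/22831 -86907/22831; 40083/22831 26034/22831 -49888/22831; -86907/22831 -49888/22831 111170/22831]

x' = [-16398/22831, -43712/22831, 75543/22831]
P' = [78738/22831 40083/22831 -86907/22831; 40083/22831 26034/22831 -49888/22831; -86907/22831 -49888/22831 111170/22831]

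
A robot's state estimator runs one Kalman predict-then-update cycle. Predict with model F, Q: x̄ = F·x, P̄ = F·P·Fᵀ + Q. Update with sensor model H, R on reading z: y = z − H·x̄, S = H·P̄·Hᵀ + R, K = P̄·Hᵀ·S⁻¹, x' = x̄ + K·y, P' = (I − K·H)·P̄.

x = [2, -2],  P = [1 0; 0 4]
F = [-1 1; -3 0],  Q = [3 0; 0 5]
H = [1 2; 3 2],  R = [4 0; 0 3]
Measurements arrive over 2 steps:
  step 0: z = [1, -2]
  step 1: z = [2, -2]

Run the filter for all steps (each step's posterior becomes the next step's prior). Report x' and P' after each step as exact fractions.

step 0: x̄ = F·x = [-4, -6]
step 0: P̄ = F·P·Fᵀ + Q = [8 3; 3 14]
step 0: y = z − H·x̄ = [17, 22]
step 0: S = H·P̄·Hᵀ + R = [80 104; 104 167]
step 0: K = P̄·Hᵀ·S⁻¹ = [-391/1272 59/159; 443/848 -11/106]
step 0: x' = x̄ + K·y = [-1351/1272, 507/848]
step 0: P' = (I − K·H)·P̄ = [745/636 -509/424; -509/424 1395/848]
step 1: x̄ = F·x = [4223/2544, 1351/424]
step 1: P̄ = F·P·Fᵀ + Q = [20905/2544 3017/424; 3017/424 3295/212]
step 1: y = z − H·x̄ = [-15347/2544, -11323/848]
step 1: S = H·P̄·Hᵀ + R = [261649/2544 121897/848; 121897/848 190387/848]
step 1: K = P̄·Hᵀ·S⁻¹ = [-1397545/6176807 1964548/6176807; 2644854/6176807 -250892/6176807]
step 1: x' = x̄ + K·y = [-7547544/6176807, 7075933/6176807]
step 1: P' = (I − K·H)·P̄ = [5741912/6176807 -5666046/6176807; -5666046/6176807 8122731/6176807]

step 0: x' = [-1351/1272, 507/848], P' = [745/636 -509/424; -509/424 1395/848]
step 1: x' = [-7547544/6176807, 7075933/6176807], P' = [5741912/6176807 -5666046/6176807; -5666046/6176807 8122731/6176807]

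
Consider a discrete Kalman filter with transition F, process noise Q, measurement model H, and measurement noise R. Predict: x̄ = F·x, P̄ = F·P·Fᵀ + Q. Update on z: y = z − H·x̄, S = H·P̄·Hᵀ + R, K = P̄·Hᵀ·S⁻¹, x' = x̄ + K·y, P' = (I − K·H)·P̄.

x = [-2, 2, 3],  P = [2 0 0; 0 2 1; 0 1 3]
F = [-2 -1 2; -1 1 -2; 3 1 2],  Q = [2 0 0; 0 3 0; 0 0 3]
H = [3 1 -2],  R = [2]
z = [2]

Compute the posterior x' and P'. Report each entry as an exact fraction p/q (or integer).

x' = [2312/405, -1274/405, 482/81]
P' = [4736/405 -4112/405 998/81; -4112/405 5234/405 -716/81; 998/81 -716/81 1159/81]

x̄ = F·x = [8, -2, 2]
P̄ = F·P·Fᵀ + Q = [20 -6 -2; -6 15 -16; -2 -16 39]
y = z − H·x̄ = [-16]
S = H·P̄·Hᵀ + R = [405]
K = P̄·Hᵀ·S⁻¹ = [58/405; 29/405; -20/81]
x' = x̄ + K·y = [2312/405, -1274/405, 482/81]
P' = (I − K·H)·P̄ = [4736/405 -4112/405 998/81; -4112/405 5234/405 -716/81; 998/81 -716/81 1159/81]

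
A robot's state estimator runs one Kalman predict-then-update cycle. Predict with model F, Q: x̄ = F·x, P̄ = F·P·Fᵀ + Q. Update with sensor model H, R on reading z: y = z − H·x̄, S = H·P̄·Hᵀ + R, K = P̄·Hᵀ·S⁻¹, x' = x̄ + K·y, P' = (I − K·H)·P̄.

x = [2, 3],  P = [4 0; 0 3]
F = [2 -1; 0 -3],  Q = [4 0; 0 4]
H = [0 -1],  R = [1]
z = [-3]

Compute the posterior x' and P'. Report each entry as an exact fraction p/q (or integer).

x' = [35/8, 21/8]
P' = [655/32 9/32; 9/32 31/32]

x̄ = F·x = [1, -9]
P̄ = F·P·Fᵀ + Q = [23 9; 9 31]
y = z − H·x̄ = [-12]
S = H·P̄·Hᵀ + R = [32]
K = P̄·Hᵀ·S⁻¹ = [-9/32; -31/32]
x' = x̄ + K·y = [35/8, 21/8]
P' = (I − K·H)·P̄ = [655/32 9/32; 9/32 31/32]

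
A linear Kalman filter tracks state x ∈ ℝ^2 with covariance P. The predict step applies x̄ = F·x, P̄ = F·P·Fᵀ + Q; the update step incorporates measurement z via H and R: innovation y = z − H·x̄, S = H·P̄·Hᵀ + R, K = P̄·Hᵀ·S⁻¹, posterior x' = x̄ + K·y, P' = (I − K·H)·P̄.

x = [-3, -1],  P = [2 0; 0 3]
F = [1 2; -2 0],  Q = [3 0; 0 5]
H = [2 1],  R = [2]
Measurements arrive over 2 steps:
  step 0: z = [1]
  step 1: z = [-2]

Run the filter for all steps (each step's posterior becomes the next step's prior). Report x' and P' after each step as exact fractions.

step 0: x̄ = F·x = [-5, 6]
step 0: P̄ = F·P·Fᵀ + Q = [17 -4; -4 13]
step 0: y = z − H·x̄ = [5]
step 0: S = H·P̄·Hᵀ + R = [67]
step 0: K = P̄·Hᵀ·S⁻¹ = [30/67; 5/67]
step 0: x' = x̄ + K·y = [-185/67, 427/67]
step 0: P' = (I − K·H)·P̄ = [239/67 -418/67; -418/67 846/67]
step 1: x̄ = F·x = [669/67, 370/67]
step 1: P̄ = F·P·Fᵀ + Q = [2152/67 1194/67; 1194/67 1291/67]
step 1: y = z − H·x̄ = [-1842/67]
step 1: S = H·P̄·Hᵀ + R = [14809/67]
step 1: K = P̄·Hᵀ·S⁻¹ = [5498/14809; 3679/14809]
step 1: x' = x̄ + K·y = [-3285/14809, -19364/14809]
step 1: P' = (I − K·H)·P̄ = [24492/14809 -37988/14809; -37988/14809 83334/14809]

step 0: x' = [-185/67, 427/67], P' = [239/67 -418/67; -418/67 846/67]
step 1: x' = [-3285/14809, -19364/14809], P' = [24492/14809 -37988/14809; -37988/14809 83334/14809]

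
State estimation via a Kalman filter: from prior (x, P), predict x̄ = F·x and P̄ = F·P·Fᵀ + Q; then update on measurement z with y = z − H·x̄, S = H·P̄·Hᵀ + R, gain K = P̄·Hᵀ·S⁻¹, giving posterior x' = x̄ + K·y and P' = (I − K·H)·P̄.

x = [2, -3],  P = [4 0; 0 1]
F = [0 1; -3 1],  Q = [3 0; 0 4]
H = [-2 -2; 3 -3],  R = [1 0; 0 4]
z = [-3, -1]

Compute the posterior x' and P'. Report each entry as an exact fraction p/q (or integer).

x' = [3724/8205, 2509/2735]
P' = [4091/24615 -379/8205; -379/8205 471/2735]

x̄ = F·x = [-3, -9]
P̄ = F·P·Fᵀ + Q = [4 1; 1 41]
y = z − H·x̄ = [-27, -19]
S = H·P̄·Hᵀ + R = [189 222; 222 391]
K = P̄·Hᵀ·S⁻¹ = [-5908/24615 1307/8205; -2068/8205 -448/2735]
x' = x̄ + K·y = [3724/8205, 2509/2735]
P' = (I − K·H)·P̄ = [4091/24615 -379/8205; -379/8205 471/2735]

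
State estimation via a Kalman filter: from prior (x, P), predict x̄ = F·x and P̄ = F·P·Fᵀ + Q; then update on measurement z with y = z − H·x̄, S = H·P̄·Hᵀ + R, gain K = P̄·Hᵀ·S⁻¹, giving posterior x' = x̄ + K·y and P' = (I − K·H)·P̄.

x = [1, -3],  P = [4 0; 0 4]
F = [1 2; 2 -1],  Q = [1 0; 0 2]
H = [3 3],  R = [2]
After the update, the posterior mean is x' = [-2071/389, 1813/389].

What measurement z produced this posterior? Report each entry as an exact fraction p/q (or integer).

x̄ = F·x = [-5, 5]
P̄ = F·P·Fᵀ + Q = [21 0; 0 22]
S = H·P̄·Hᵀ + R = [389]
K = P̄·Hᵀ·S⁻¹ = [63/389; 66/389]
x' − x̄ = [-126/389, -132/389] = K·y
y = (KᵀK)⁻¹·Kᵀ·(x' − x̄) = [-2]
z = y + H·x̄ = [-2] + [0] = [-2]

z = [-2]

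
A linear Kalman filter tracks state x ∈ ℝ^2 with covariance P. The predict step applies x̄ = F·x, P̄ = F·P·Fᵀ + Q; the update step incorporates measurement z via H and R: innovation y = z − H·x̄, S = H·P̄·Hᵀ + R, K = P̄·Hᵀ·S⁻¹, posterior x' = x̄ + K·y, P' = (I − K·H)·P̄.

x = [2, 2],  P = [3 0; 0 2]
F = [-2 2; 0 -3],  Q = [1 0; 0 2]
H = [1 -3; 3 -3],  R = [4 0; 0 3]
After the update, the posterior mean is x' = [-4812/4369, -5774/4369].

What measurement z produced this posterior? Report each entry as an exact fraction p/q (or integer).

z = [2, 1]

x̄ = F·x = [0, -6]
P̄ = F·P·Fᵀ + Q = [21 -12; -12 20]
S = H·P̄·Hᵀ + R = [277 387; 387 588]
K = P̄·Hᵀ·S⁻¹ = [-1599/4369 1788/4369; -1728/4369 424/4369]
x' − x̄ = [-4812/4369, 20440/4369] = K·y
y = (KᵀK)⁻¹·Kᵀ·(x' − x̄) = [-16, -17]
z = y + H·x̄ = [-16, -17] + [18, 18] = [2, 1]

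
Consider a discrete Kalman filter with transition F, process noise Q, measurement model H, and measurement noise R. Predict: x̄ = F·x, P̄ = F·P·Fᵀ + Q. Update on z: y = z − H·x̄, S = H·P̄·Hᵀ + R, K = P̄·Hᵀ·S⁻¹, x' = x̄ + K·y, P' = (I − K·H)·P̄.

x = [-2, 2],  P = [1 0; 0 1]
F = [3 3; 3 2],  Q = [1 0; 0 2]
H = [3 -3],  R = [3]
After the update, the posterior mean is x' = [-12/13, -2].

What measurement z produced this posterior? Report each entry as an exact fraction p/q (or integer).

z = [3]

x̄ = F·x = [0, -2]
P̄ = F·P·Fᵀ + Q = [19 15; 15 15]
S = H·P̄·Hᵀ + R = [39]
K = P̄·Hᵀ·S⁻¹ = [4/13; 0]
x' − x̄ = [-12/13, 0] = K·y
y = (KᵀK)⁻¹·Kᵀ·(x' − x̄) = [-3]
z = y + H·x̄ = [-3] + [6] = [3]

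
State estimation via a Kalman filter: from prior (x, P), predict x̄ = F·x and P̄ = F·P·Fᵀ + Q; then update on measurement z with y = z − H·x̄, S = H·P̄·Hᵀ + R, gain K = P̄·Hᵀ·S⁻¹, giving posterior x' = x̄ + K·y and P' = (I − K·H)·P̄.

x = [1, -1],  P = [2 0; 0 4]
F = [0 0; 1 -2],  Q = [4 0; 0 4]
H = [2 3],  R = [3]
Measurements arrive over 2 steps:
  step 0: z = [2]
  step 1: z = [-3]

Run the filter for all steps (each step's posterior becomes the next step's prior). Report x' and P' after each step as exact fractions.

step 0: x' = [-8/31, 27/31], P' = [804/217 -528/217; -528/217 418/217]
step 1: x' = [168/1717, -1850/1717], P' = [6420/1717 -4224/1717; -4224/1717 3344/1717]

step 0: x̄ = F·x = [0, 3]
step 0: P̄ = F·P·Fᵀ + Q = [4 0; 0 22]
step 0: y = z − H·x̄ = [-7]
step 0: S = H·P̄·Hᵀ + R = [217]
step 0: K = P̄·Hᵀ·S⁻¹ = [8/217; 66/217]
step 0: x' = x̄ + K·y = [-8/31, 27/31]
step 0: P' = (I − K·H)·P̄ = [804/217 -528/217; -528/217 418/217]
step 1: x̄ = F·x = [0, -2]
step 1: P̄ = F·P·Fᵀ + Q = [4 0; 0 176/7]
step 1: y = z − H·x̄ = [3]
step 1: S = H·P̄·Hᵀ + R = [1717/7]
step 1: K = P̄·Hᵀ·S⁻¹ = [56/1717; 528/1717]
step 1: x' = x̄ + K·y = [168/1717, -1850/1717]
step 1: P' = (I − K·H)·P̄ = [6420/1717 -4224/1717; -4224/1717 3344/1717]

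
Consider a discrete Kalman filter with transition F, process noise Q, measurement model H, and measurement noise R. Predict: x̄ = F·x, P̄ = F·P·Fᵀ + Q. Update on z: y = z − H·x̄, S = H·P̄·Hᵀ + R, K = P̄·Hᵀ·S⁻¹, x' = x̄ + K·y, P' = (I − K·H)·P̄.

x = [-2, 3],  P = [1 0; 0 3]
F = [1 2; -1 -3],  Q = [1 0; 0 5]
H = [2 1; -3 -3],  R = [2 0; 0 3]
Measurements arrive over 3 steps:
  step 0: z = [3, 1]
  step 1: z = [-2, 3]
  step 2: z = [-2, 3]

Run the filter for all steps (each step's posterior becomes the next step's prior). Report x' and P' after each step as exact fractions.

step 0: x' = [102/31, -115/31], P' = [245/124 -141/62; -141/62 269/93]
step 1: x' = [-121715/71099, 9528/10157], P' = [113814/71099 -18766/10157; -18766/10157 3494/1451]
step 2: x' = [-229227/382784, -21193/47848], P' = [19023685/12249088 -2740361/1531136; -2740361/1531136 447453/191392]

step 0: x̄ = F·x = [4, -7]
step 0: P̄ = F·P·Fᵀ + Q = [14 -19; -19 33]
step 0: y = z − H·x̄ = [2, -8]
step 0: S = H·P̄·Hᵀ + R = [15 -12; -12 84]
step 0: K = P̄·Hᵀ·S⁻¹ = [26/31 37/124; -77/93 -115/186]
step 0: x' = x̄ + K·y = [102/31, -115/31]
step 0: P' = (I − K·H)·P̄ = [245/124 -141/62; -141/62 269/93]
step 1: x̄ = F·x = [-128/31, 243/31]
step 1: P̄ = F·P·Fᵀ + Q = [2027/372 -987/124; -987/124 2401/124]
step 1: y = z − H·x̄ = [-49/31, 438/31]
step 1: S = H·P̄·Hᵀ + R = [4211/372 -1187/62; -1187/62 2574/31]
step 1: K = P̄·Hᵀ·S⁻¹ = [48133/71099 17548/71099; -6537/10157 -5692/10157]
step 1: x' = x̄ + K·y = [-121715/71099, 9528/10157]
step 1: P' = (I − K·H)·P̄ = [113814/71099 -18766/10157; -18766/10157 3494/1451]
step 2: x̄ = F·x = [11677/71099, -78373/71099]
step 2: P̄ = F·P·Fᵀ + Q = [344289/71099 -484240/71099; -484240/71099 1221991/71099]
step 2: y = z − H·x̄ = [-87179/71099, 1887/10157]
step 2: S = H·P̄·Hᵀ + R = [804385/71099 -196221/10157; -196221/10157 114153/1451]
step 2: K = P̄·Hᵀ·S⁻¹ = [8062241/12249088 2899203/12249088; -950549/1531136 -839263/1531136]
step 2: x' = x̄ + K·y = [-229227/382784, -21193/47848]
step 2: P' = (I − K·H)·P̄ = [19023685/12249088 -2740361/1531136; -2740361/1531136 447453/191392]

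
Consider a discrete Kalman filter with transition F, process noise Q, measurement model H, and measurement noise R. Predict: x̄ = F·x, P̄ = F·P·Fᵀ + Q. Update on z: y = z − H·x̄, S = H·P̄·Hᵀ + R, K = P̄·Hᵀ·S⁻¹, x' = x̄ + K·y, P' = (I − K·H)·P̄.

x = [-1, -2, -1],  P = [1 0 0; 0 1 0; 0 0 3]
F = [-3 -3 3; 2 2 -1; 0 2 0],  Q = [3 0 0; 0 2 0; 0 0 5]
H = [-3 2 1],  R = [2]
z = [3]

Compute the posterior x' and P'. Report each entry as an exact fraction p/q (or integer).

x̄ = F·x = [6, -5, -4]
P̄ = F·P·Fᵀ + Q = [48 -21 -6; -21 13 4; -6 4 9]
y = z − H·x̄ = [35]
S = H·P̄·Hᵀ + R = [799]
K = P̄·Hᵀ·S⁻¹ = [-192/799; 93/799; 35/799]
x' = x̄ + K·y = [-1926/799, -740/799, -1971/799]
P' = (I − K·H)·P̄ = [1488/799 1077/799 1926/799; 1077/799 1738/799 -59/799; 1926/799 -59/799 5966/799]

x' = [-1926/799, -740/799, -1971/799]
P' = [1488/799 1077/799 1926/799; 1077/799 1738/799 -59/799; 1926/799 -59/799 5966/799]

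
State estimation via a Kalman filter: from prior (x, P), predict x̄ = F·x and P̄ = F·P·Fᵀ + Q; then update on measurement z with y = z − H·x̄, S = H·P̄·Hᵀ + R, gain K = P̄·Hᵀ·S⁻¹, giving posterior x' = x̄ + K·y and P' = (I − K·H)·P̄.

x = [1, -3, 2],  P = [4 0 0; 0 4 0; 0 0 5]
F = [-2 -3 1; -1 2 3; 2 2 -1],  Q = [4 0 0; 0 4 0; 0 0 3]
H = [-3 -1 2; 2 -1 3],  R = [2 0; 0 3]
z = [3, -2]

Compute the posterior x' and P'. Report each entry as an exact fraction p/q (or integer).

x̄ = F·x = [9, -1, -6]
P̄ = F·P·Fᵀ + Q = [61 -1 -45; -1 69 -7; -45 -7 40]
y = z − H·x̄ = [41, -3]
S = H·P̄·Hᵀ + R = [1342 202; 202 182]
K = P̄·Hᵀ·S⁻¹ = [-1177/5086 971/5086; 503/25430 -13413/25430; 3293/20344 481/20344]
x' = x̄ + K·y = [-2698/2543, 17716/12715, 5753/10172]
P' = (I − K·H)·P̄ = [877/2543 -4957/2543 -3503/5086; -4957/2543 280457/12715 41321/5086; -3503/5086 41321/5086 64917/20344]

x' = [-2698/2543, 17716/12715, 5753/10172]
P' = [877/2543 -4957/2543 -3503/5086; -4957/2543 280457/12715 41321/5086; -3503/5086 41321/5086 64917/20344]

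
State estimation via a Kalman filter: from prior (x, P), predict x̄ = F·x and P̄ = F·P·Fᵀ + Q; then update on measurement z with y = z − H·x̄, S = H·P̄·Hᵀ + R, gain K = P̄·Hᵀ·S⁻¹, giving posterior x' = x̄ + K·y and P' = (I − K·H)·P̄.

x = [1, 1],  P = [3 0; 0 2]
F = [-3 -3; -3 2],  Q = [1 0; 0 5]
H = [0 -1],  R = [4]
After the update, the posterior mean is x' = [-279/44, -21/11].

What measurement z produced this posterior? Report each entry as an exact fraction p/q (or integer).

z = [2]

x̄ = F·x = [-6, -1]
P̄ = F·P·Fᵀ + Q = [46 15; 15 40]
S = H·P̄·Hᵀ + R = [44]
K = P̄·Hᵀ·S⁻¹ = [-15/44; -10/11]
x' − x̄ = [-15/44, -10/11] = K·y
y = (KᵀK)⁻¹·Kᵀ·(x' − x̄) = [1]
z = y + H·x̄ = [1] + [1] = [2]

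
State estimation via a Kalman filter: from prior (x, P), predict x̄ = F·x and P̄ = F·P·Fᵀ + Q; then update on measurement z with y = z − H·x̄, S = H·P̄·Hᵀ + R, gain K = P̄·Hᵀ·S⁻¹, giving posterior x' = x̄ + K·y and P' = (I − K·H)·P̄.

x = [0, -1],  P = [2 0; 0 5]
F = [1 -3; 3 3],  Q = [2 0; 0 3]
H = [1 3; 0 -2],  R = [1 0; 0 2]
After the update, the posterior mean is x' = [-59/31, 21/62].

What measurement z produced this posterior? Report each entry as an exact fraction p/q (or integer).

x̄ = F·x = [3, -3]
P̄ = F·P·Fᵀ + Q = [49 -39; -39 66]
S = H·P̄·Hᵀ + R = [410 -318; -318 266]
K = P̄·Hᵀ·S⁻¹ = [1679/1984 2589/1984; 159/3968 -1779/3968]
x' − x̄ = [-152/31, 207/62] = K·y
y = (KᵀK)⁻¹·Kᵀ·(x' − x̄) = [5, -7]
z = y + H·x̄ = [5, -7] + [-6, 6] = [-1, -1]

z = [-1, -1]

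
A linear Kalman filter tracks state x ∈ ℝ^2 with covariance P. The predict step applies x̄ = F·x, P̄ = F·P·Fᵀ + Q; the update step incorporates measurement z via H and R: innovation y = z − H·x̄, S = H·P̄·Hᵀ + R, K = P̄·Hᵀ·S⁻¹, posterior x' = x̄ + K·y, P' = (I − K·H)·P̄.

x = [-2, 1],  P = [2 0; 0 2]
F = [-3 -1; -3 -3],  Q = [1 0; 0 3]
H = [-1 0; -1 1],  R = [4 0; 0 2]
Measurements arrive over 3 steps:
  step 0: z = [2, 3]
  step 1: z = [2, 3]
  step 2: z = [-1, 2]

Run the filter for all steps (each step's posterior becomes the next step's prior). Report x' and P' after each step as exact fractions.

step 0: x̄ = F·x = [5, 3]
step 0: P̄ = F·P·Fᵀ + Q = [21 24; 24 39]
step 0: y = z − H·x̄ = [7, 5]
step 0: S = H·P̄·Hᵀ + R = [25 -3; -3 14]
step 0: K = P̄·Hᵀ·S⁻¹ = [-285/341 12/341; -291/341 303/341]
step 0: x' = x̄ + K·y = [-230/341, 501/341]
step 0: P' = (I − K·H)·P̄ = [1140/341 1164/341; 1164/341 1770/341]
step 1: x̄ = F·x = [189/341, -813/341]
step 1: P̄ = F·P·Fᵀ + Q = [19355/341 29538/341; 29538/341 48165/341]
step 1: y = z − H·x̄ = [871/341, 2025/341]
step 1: S = H·P̄·Hᵀ + R = [20719/341 -10183/341; -10183/341 9126/341]
step 1: K = P̄·Hᵀ·S⁻¹ = [-213901/250405 40732/250405; -234267/250405 249699/250405]
step 1: x' = x̄ + K·y = [-165686/250405, 287433/250405]
step 1: P' = (I − K·H)·P̄ = [855604/250405 937068/250405; 937068/250405 1436466/250405]
step 2: x̄ = F·x = [41925/50081, -365241/250405]
step 2: P̄ = F·P·Fᵀ + Q = [3001943/50081 4650930/50081; 4650930/50081 38247069/250405]
step 2: y = z − H·x̄ = [-8156/50081, 1075676/250405]
step 2: S = H·P̄·Hᵀ + R = [3202267/50081 -1648987/50081; -1648987/50081 7248294/250405]
step 2: K = P̄·Hᵀ·S⁻¹ = [-162999437/191992613 32979740/191992613; -179489307/191992613 192949683/191992613]
step 2: x' = x̄ + K·y = [328943445/191992613, 578052927/191992613]
step 2: P' = (I − K·H)·P̄ = [651997748/191992613 717957228/191992613; 717957228/191992613 1103856594/191992613]

step 0: x' = [-230/341, 501/341], P' = [1140/341 1164/341; 1164/341 1770/341]
step 1: x' = [-165686/250405, 287433/250405], P' = [855604/250405 937068/250405; 937068/250405 1436466/250405]
step 2: x' = [328943445/191992613, 578052927/191992613], P' = [651997748/191992613 717957228/191992613; 717957228/191992613 1103856594/191992613]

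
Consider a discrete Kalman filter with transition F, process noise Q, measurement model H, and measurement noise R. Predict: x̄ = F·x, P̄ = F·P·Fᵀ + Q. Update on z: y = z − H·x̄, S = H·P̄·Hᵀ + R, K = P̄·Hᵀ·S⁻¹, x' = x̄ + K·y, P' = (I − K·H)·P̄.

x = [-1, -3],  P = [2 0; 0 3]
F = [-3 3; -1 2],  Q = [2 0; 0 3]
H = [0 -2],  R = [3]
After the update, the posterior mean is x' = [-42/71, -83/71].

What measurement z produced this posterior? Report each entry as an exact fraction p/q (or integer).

x̄ = F·x = [-6, -5]
P̄ = F·P·Fᵀ + Q = [47 24; 24 17]
S = H·P̄·Hᵀ + R = [71]
K = P̄·Hᵀ·S⁻¹ = [-48/71; -34/71]
x' − x̄ = [384/71, 272/71] = K·y
y = (KᵀK)⁻¹·Kᵀ·(x' − x̄) = [-8]
z = y + H·x̄ = [-8] + [10] = [2]

z = [2]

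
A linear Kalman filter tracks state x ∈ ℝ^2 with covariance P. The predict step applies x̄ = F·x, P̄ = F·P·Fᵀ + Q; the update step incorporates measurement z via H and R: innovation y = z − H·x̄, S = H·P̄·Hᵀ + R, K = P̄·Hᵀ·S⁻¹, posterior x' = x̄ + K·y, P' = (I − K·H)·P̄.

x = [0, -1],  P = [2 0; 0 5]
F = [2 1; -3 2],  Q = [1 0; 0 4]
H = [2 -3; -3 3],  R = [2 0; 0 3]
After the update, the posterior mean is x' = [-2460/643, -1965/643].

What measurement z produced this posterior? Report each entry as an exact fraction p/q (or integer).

x̄ = F·x = [-1, -2]
P̄ = F·P·Fᵀ + Q = [14 -2; -2 42]
S = H·P̄·Hᵀ + R = [460 -492; -492 543]
K = P̄·Hᵀ·S⁻¹ = [-859/1286 -446/643; -941/1286 -270/643]
x' − x̄ = [-1817/643, -679/643] = K·y
y = (KᵀK)⁻¹·Kᵀ·(x' − x̄) = [-2, 6]
z = y + H·x̄ = [-2, 6] + [4, -3] = [2, 3]

z = [2, 3]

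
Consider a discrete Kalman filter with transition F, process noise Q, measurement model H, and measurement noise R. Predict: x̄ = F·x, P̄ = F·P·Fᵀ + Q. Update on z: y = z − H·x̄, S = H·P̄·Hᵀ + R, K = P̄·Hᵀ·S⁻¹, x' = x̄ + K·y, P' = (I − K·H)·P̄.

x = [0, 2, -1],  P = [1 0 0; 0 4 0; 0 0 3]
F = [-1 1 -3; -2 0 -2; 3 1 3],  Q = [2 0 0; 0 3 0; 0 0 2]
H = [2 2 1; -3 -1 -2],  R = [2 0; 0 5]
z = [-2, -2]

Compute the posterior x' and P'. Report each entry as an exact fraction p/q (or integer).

x' = [-1999/2876, -4853/2876, 8331/2876]
P' = [4127/1438 -659/1438 -5851/1438; -659/1438 917/719 -941/1438; -5851/1438 -941/1438 11367/1438]

x̄ = F·x = [5, 2, -1]
P̄ = F·P·Fᵀ + Q = [34 20 -26; 20 19 -24; -26 -24 42]
y = z − H·x̄ = [-15, 13]
S = H·P̄·Hᵀ + R = [216 -184; -184 210]
K = P̄·Hᵀ·S⁻¹ = [1085/2876 -2/719; 1409/2876 405/1438; -2217/2876 -424/719]
x' = x̄ + K·y = [-1999/2876, -4853/2876, 8331/2876]
P' = (I − K·H)·P̄ = [4127/1438 -659/1438 -5851/1438; -659/1438 917/719 -941/1438; -5851/1438 -941/1438 11367/1438]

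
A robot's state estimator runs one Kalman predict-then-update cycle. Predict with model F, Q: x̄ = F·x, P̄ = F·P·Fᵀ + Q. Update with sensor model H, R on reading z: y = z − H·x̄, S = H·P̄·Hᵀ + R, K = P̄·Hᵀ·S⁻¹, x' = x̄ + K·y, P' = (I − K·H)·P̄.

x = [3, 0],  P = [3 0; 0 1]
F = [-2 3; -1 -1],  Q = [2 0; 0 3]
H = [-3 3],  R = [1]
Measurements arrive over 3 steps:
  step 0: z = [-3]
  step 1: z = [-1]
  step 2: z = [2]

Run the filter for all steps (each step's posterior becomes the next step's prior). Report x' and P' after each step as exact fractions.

step 0: x' = [-582/217, -795/217], P' = [1391/217 1371/217; 1371/217 1375/217]
step 1: x' = [-171942/121789, -209868/121789], P' = [187132/121789 182497/121789; 182497/121789 191370/121789]
step 2: x' = [-5813190/10851989, 1714638/10851989], P' = [32698419/21703978 15895802/10851989; 15895802/10851989 16641405/10851989]

step 0: x̄ = F·x = [-6, -3]
step 0: P̄ = F·P·Fᵀ + Q = [23 3; 3 7]
step 0: y = z − H·x̄ = [-12]
step 0: S = H·P̄·Hᵀ + R = [217]
step 0: K = P̄·Hᵀ·S⁻¹ = [-60/217; 12/217]
step 0: x' = x̄ + K·y = [-582/217, -795/217]
step 0: P' = (I − K·H)·P̄ = [1391/217 1371/217; 1371/217 1375/217]
step 1: x̄ = F·x = [-1221/217, 1377/217]
step 1: P̄ = F·P·Fᵀ + Q = [1921/217 -2714/217; -2714/217 6159/217]
step 1: y = z − H·x̄ = [-8011/217]
step 1: S = H·P̄·Hᵀ + R = [121789/217]
step 1: K = P̄·Hᵀ·S⁻¹ = [-13905/121789; 26619/121789]
step 1: x' = x̄ + K·y = [-171942/121789, -209868/121789]
step 1: P' = (I − K·H)·P̄ = [187132/121789 182497/121789; 182497/121789 191370/121789]
step 2: x̄ = F·x = [-285720/121789, 381810/121789]
step 2: P̄ = F·P·Fᵀ + Q = [524472/121789 -382343/121789; -382343/121789 1108863/121789]
step 2: y = z − H·x̄ = [-1759012/121789]
step 2: S = H·P̄·Hᵀ + R = [21703978/121789]
step 2: K = P̄·Hᵀ·S⁻¹ = [-2720445/21703978; 2236809/10851989]
step 2: x' = x̄ + K·y = [-5813190/10851989, 1714638/10851989]
step 2: P' = (I − K·H)·P̄ = [32698419/21703978 15895802/10851989; 15895802/10851989 16641405/10851989]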